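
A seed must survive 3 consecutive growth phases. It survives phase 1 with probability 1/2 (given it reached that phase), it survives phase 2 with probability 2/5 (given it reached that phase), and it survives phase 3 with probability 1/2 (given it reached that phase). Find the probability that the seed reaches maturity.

The events are sequential, so multiply the conditional probabilities:
P = 1/2 × 2/5 × 1/2 = 2/20 = 1/10.

1/10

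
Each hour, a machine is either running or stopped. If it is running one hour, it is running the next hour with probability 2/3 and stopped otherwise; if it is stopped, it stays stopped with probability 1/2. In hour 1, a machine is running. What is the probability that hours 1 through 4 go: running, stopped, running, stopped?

Hour 1 is given. For each transition, use the conditional probability from the current state:
P(stopped | running) = 1/3; P(running | stopped) = 1/2; P(stopped | running) = 1/3.
P = 1/3 × 1/2 × 1/3 = 1/18.

1/18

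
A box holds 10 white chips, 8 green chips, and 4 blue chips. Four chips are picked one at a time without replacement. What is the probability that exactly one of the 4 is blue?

One ordering (blue drawn first) has probability 4/22 × 18/21 × 17/20 × 16/19 = 19584/175560 = 816/7315.
There are C(4,1) = 4 such orderings, each equally likely, so P = 4 × 816/7315 = 3264/7315.

3264/7315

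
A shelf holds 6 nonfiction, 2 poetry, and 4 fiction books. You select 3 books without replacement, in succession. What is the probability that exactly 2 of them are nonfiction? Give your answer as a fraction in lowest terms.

9/22

One ordering (nonfiction drawn first) has probability 6/12 × 5/11 × 6/10 = 180/1320 = 3/22.
There are C(3,2) = 3 such orderings, each equally likely, so P = 3 × 3/22 = 9/22.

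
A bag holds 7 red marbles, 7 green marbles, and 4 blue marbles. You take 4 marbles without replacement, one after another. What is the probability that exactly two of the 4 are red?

77/204

One ordering (red drawn first) has probability 7/18 × 6/17 × 11/16 × 10/15 = 4620/73440 = 77/1224.
There are C(4,2) = 6 such orderings, each equally likely, so P = 6 × 77/1224 = 77/204.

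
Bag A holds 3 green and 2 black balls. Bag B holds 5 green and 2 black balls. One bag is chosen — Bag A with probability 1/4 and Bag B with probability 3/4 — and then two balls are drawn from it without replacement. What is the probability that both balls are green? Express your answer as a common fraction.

From Bag A: P(both green) = (3/5)(2/4) = 3/10.
From Bag B: P(both green) = (5/7)(4/6) = 10/21.
Total probability = (1/4)(3/10) + (3/4)(10/21) = 121/280.

121/280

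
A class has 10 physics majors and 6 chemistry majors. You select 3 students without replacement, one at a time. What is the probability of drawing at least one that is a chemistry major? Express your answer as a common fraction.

11/14

P(no chemistry majors) = 10/16 × 9/15 × 8/14 = 720/3360 = 3/14.
P(at least one) = 1 − 3/14 = 11/14.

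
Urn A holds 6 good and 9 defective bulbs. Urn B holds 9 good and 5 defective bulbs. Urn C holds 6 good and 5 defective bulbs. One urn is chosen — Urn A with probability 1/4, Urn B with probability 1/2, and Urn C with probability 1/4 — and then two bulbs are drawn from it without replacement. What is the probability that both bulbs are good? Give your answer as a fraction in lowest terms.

302/1001

From Urn A: P(both good) = (6/15)(5/14) = 1/7.
From Urn B: P(both good) = (9/14)(8/13) = 36/91.
From Urn C: P(both good) = (6/11)(5/10) = 3/11.
Total probability = (1/4)(1/7) + (1/2)(36/91) + (1/4)(3/11) = 302/1001.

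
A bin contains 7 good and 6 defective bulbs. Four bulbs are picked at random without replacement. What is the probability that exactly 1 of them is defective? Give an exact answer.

One ordering (defective drawn first) has probability 6/13 × 7/12 × 6/11 × 5/10 = 1260/17160 = 21/286.
There are C(4,1) = 4 such orderings, each equally likely, so P = 4 × 21/286 = 42/143.

42/143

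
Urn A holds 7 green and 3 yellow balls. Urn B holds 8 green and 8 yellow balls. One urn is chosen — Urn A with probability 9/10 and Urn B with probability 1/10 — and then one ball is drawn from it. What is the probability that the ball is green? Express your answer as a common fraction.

17/25

From Urn A: P(green) = 7/10.
From Urn B: P(green) = 8/16.
Total probability = (9/10)(7/10) + (1/10)(8/16) = 17/25.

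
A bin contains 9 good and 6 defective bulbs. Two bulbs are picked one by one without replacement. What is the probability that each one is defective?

P = 6/15 × 5/14 = 30/210 = 1/7.

1/7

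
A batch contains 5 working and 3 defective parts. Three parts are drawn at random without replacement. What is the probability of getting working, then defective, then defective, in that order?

5/56

Chain rule:
P = 5/8 × 3/7 × 2/6 = 30/336 = 5/56.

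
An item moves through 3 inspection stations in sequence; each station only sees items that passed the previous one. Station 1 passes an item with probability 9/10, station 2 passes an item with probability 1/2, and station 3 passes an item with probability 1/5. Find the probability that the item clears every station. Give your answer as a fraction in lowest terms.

9/100

The events are sequential, so multiply the conditional probabilities:
P = 9/10 × 1/2 × 1/5 = 9/100.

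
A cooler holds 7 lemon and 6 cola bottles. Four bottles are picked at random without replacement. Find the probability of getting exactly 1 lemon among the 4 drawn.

One ordering (lemon drawn first) has probability 7/13 × 6/12 × 5/11 × 4/10 = 840/17160 = 7/143.
There are C(4,1) = 4 such orderings, each equally likely, so P = 4 × 7/143 = 28/143.

28/143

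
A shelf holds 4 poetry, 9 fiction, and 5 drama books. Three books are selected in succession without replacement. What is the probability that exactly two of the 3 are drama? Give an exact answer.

One ordering (drama drawn first) has probability 5/18 × 4/17 × 13/16 = 260/4896 = 65/1224.
There are C(3,2) = 3 such orderings, each equally likely, so P = 3 × 65/1224 = 65/408.

65/408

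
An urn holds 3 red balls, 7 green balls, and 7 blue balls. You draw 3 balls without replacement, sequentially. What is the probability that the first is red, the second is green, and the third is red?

Multiply the probability of each draw given the previous ones:
P = 3/17 × 7/16 × 2/15 = 42/4080 = 7/680.

7/680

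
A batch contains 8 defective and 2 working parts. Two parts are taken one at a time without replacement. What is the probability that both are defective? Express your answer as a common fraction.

28/45

P(all defective) = 8/10 × 7/9 = 56/90 = 28/45.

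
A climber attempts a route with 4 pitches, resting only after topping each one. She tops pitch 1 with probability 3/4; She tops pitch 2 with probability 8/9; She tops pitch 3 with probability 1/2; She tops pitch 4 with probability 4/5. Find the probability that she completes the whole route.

Multiplying along the chain,
P = 3/4 × 8/9 × 1/2 × 4/5 = 96/360 = 4/15.

4/15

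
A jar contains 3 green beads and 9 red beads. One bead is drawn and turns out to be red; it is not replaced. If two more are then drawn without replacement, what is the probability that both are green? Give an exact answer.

After the first draw, 3 of the remaining 11 beads are green.
P = 3/11 × 2/10 = 6/110 = 3/55.

3/55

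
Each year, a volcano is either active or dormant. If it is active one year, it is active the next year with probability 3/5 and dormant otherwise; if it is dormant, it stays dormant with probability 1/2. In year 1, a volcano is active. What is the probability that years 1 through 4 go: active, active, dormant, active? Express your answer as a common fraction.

Year 1 is given. For each transition, use the conditional probability from the current state:
P(active | active) = 3/5; P(dormant | active) = 2/5; P(active | dormant) = 1/2.
P = 3/5 × 2/5 × 1/2 = 6/50 = 3/25.

3/25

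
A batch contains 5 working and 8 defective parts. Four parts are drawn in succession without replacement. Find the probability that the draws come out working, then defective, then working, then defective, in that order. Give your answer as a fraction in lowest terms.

Each draw changes the counts, so multiply the conditional probabilities along the sequence:
P = 5/13 × 8/12 × 4/11 × 7/10 = 1120/17160 = 28/429.

28/429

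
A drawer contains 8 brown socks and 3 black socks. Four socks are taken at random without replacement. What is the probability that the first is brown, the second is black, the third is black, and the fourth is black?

1/165

Chain rule:
P = 8/11 × 3/10 × 2/9 × 1/8 = 48/7920 = 1/165.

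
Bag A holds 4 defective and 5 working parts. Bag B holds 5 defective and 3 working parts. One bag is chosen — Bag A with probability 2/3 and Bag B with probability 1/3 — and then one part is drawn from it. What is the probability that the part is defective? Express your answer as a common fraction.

From Bag A: P(defective) = 4/9.
From Bag B: P(defective) = 5/8.
Total probability = (2/3)(4/9) + (1/3)(5/8) = 109/216.

109/216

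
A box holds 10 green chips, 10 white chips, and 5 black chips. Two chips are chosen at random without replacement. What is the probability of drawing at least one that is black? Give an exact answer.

11/30

P(no black) = 20/25 × 19/24 = 380/600 = 19/30.
P(at least one) = 1 − 19/30 = 11/30.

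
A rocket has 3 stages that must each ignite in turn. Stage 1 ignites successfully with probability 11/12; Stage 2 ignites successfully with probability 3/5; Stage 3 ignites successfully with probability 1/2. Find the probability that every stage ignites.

11/40

Multiplying along the chain,
P = 11/12 × 3/5 × 1/2 = 33/120 = 11/40.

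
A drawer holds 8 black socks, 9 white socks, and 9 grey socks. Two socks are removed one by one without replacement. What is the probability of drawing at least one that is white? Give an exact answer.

189/325

P(no white) = 17/26 × 16/25 = 272/650 = 136/325.
P(at least one) = 1 − 136/325 = 189/325.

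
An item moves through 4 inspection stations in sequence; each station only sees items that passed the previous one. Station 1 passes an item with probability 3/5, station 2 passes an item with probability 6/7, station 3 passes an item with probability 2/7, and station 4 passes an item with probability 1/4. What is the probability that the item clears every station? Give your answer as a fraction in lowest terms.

Multiplying along the chain,
P = 3/5 × 6/7 × 2/7 × 1/4 = 36/980 = 9/245.

9/245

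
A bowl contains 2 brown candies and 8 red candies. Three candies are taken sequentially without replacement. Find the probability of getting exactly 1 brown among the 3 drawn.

One ordering (brown drawn first) has probability 2/10 × 8/9 × 7/8 = 112/720 = 7/45.
There are C(3,1) = 3 such orderings, each equally likely, so P = 3 × 7/45 = 7/15.

7/15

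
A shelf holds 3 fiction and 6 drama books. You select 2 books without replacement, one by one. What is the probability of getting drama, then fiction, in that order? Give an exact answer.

Multiply the probability of each draw given the previous ones:
P = 6/9 × 3/8 = 18/72 = 1/4.

1/4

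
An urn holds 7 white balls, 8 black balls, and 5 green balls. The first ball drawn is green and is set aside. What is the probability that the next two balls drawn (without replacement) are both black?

After the first draw, 8 of the remaining 19 balls are black.
P = 8/19 × 7/18 = 56/342 = 28/171.

28/171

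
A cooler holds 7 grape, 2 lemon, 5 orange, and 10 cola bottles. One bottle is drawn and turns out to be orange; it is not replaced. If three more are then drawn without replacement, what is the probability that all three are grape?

With the first bottle removed, 7 grape remain out of 23.
P = 7/23 × 6/22 × 5/21 = 210/10626 = 5/253.

5/253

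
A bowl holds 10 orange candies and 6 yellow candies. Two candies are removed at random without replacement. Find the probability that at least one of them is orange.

P(no orange) = 6/16 × 5/15 = 30/240 = 1/8.
P(at least one) = 1 − 1/8 = 7/8.

7/8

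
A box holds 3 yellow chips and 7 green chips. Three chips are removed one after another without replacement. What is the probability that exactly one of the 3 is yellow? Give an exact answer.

One ordering (yellow drawn first) has probability 3/10 × 7/9 × 6/8 = 126/720 = 7/40.
There are C(3,1) = 3 such orderings, each equally likely, so P = 3 × 7/40 = 21/40.

21/40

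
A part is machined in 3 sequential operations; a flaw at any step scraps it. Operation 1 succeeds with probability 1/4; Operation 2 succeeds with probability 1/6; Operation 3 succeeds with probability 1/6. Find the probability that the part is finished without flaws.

Each stage is reached only if all earlier stages succeed, so
P = 1/4 × 1/6 × 1/6 = 1/144.

1/144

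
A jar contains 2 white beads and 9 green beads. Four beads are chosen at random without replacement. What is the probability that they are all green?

21/55

P(all green) = 9/11 × 8/10 × 7/9 × 6/8 = 3024/7920 = 21/55.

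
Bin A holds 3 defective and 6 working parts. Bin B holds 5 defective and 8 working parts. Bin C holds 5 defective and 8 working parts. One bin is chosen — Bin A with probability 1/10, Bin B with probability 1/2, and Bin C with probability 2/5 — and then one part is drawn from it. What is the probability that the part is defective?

From Bin A: P(defective) = 3/9.
From Bin B: P(defective) = 5/13.
From Bin C: P(defective) = 5/13.
Total probability = (1/10)(3/9) + (1/2)(5/13) + (2/5)(5/13) = 74/195.

74/195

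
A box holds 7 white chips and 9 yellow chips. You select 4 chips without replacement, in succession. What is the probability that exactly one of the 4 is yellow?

9/52

One ordering (yellow drawn first) has probability 9/16 × 7/15 × 6/14 × 5/13 = 1890/43680 = 9/208.
There are C(4,1) = 4 such orderings, each equally likely, so P = 4 × 9/208 = 9/52.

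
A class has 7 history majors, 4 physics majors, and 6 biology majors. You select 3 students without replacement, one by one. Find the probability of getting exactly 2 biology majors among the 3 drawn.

33/136

One ordering (biology majors drawn first) has probability 6/17 × 5/16 × 11/15 = 330/4080 = 11/136.
There are C(3,2) = 3 such orderings, each equally likely, so P = 3 × 11/136 = 33/136.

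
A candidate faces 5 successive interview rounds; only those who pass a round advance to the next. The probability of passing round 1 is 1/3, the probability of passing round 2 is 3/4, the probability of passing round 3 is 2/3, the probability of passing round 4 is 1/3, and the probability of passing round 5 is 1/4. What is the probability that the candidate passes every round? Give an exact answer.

Each stage is reached only if all earlier stages succeed, so
P = 1/3 × 3/4 × 2/3 × 1/3 × 1/4 = 6/432 = 1/72.

1/72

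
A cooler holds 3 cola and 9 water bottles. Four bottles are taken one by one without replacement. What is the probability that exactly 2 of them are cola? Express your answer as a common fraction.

12/55

One ordering (cola drawn first) has probability 3/12 × 2/11 × 9/10 × 8/9 = 432/11880 = 2/55.
There are C(4,2) = 6 such orderings, each equally likely, so P = 6 × 2/55 = 12/55.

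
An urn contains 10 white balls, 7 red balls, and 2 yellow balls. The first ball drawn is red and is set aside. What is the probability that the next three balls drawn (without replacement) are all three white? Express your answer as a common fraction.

After the first draw, 10 of the remaining 18 balls are white.
P = 10/18 × 9/17 × 8/16 = 720/4896 = 5/34.

5/34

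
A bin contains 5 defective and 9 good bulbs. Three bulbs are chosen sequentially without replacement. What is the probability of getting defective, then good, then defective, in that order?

15/182

Multiply the probability of each draw given the previous ones:
P = 5/14 × 9/13 × 4/12 = 180/2184 = 15/182.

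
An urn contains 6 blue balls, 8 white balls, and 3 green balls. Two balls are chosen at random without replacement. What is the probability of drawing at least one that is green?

45/136

P(no green) = 14/17 × 13/16 = 182/272 = 91/136.
P(at least one) = 1 − 91/136 = 45/136.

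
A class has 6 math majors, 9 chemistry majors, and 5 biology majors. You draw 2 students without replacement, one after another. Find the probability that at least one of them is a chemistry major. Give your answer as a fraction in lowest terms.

27/38

P(no chemistry majors) = 11/20 × 10/19 = 110/380 = 11/38.
P(at least one) = 1 − 11/38 = 27/38.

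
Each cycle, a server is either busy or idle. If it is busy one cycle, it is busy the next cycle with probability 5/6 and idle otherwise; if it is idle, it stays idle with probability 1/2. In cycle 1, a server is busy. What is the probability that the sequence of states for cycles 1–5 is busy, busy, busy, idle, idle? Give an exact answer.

Cycle 1 is given. For each transition, use the conditional probability from the current state:
P(busy | busy) = 5/6; P(busy | busy) = 5/6; P(idle | busy) = 1/6; P(idle | idle) = 1/2.
P = 5/6 × 5/6 × 1/6 × 1/2 = 25/432.

25/432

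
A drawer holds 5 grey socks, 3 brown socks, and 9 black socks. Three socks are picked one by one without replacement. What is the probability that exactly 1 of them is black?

One ordering (black drawn first) has probability 9/17 × 8/16 × 7/15 = 504/4080 = 21/170.
There are C(3,1) = 3 such orderings, each equally likely, so P = 3 × 21/170 = 63/170.

63/170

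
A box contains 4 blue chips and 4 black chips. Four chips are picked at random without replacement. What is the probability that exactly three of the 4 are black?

One ordering (black drawn first) has probability 4/8 × 3/7 × 2/6 × 4/5 = 96/1680 = 2/35.
There are C(4,3) = 4 such orderings, each equally likely, so P = 4 × 2/35 = 8/35.

8/35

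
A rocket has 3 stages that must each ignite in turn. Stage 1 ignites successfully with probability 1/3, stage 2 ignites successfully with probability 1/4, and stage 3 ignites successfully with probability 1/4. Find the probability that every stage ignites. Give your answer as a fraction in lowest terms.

Each stage is reached only if all earlier stages succeed, so
P = 1/3 × 1/4 × 1/4 = 1/48.

1/48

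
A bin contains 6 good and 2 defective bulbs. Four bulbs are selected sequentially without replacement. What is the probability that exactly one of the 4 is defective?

4/7

One ordering (defective drawn first) has probability 2/8 × 6/7 × 5/6 × 4/5 = 240/1680 = 1/7.
There are C(4,1) = 4 such orderings, each equally likely, so P = 4 × 1/7 = 4/7.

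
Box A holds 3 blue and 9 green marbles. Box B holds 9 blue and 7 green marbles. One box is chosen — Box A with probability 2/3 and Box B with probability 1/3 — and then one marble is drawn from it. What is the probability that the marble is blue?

17/48

From Box A: P(blue) = 3/12.
From Box B: P(blue) = 9/16.
Total probability = (2/3)(3/12) + (1/3)(9/16) = 17/48.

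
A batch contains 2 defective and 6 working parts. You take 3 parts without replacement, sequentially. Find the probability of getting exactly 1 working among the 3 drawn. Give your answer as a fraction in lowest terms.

One ordering (working drawn first) has probability 6/8 × 2/7 × 1/6 = 12/336 = 1/28.
There are C(3,1) = 3 such orderings, each equally likely, so P = 3 × 1/28 = 3/28.

3/28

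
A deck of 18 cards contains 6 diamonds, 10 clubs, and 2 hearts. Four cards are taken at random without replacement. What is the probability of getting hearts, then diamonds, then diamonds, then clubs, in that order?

Chain rule:
P = 2/18 × 6/17 × 5/16 × 10/15 = 600/73440 = 5/612.

5/612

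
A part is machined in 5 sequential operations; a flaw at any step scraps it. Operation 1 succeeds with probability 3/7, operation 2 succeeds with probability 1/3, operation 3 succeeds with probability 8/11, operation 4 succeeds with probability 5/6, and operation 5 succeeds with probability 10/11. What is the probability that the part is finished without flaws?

200/2541

Each stage is reached only if all earlier stages succeed, so
P = 3/7 × 1/3 × 8/11 × 5/6 × 10/11 = 1200/15246 = 200/2541.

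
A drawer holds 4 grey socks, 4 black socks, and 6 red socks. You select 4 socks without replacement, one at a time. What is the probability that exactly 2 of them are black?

One ordering (black drawn first) has probability 4/14 × 3/13 × 10/12 × 9/11 = 1080/24024 = 45/1001.
There are C(4,2) = 6 such orderings, each equally likely, so P = 6 × 45/1001 = 270/1001.

270/1001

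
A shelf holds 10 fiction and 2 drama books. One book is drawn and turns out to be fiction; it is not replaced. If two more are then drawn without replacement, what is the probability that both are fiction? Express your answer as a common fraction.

After the first draw, 9 of the remaining 11 books are fiction.
P = 9/11 × 8/10 = 72/110 = 36/55.

36/55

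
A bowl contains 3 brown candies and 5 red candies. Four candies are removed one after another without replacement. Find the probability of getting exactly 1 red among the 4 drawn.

1/14

One ordering (red drawn first) has probability 5/8 × 3/7 × 2/6 × 1/5 = 30/1680 = 1/56.
There are C(4,1) = 4 such orderings, each equally likely, so P = 4 × 1/56 = 1/14.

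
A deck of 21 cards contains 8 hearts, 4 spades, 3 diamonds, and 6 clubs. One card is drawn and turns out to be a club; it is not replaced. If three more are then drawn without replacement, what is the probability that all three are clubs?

1/114

After the first draw, 5 of the remaining 20 cards are clubs.
P = 5/20 × 4/19 × 3/18 = 60/6840 = 1/114.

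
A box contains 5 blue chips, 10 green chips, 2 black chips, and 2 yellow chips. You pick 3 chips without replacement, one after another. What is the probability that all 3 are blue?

10/969

P(every draw is blue) = 5/19 × 4/18 × 3/17 = 60/5814 = 10/969.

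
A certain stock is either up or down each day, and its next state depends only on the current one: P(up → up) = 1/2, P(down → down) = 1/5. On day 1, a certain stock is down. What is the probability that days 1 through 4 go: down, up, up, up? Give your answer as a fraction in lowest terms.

Day 1 is given. For each transition, use the conditional probability from the current state:
P(up | down) = 4/5; P(up | up) = 1/2; P(up | up) = 1/2.
P = 4/5 × 1/2 × 1/2 = 4/20 = 1/5.

1/5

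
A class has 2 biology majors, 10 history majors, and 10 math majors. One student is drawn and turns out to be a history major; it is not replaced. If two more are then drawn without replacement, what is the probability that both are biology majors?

1/210

After the first draw, 2 of the remaining 21 students are biology majors.
P = 2/21 × 1/20 = 2/420 = 1/210.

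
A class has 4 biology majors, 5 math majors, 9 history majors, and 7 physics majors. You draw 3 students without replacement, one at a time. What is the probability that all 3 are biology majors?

1/575

P(all biology majors) = 4/25 × 3/24 × 2/23 = 24/13800 = 1/575.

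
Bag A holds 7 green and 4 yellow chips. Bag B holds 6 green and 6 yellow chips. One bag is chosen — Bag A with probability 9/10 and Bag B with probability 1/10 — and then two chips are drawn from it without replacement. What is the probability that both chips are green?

From Bag A: P(both green) = (7/11)(6/10) = 21/55.
From Bag B: P(both green) = (6/12)(5/11) = 5/22.
Total probability = (9/10)(21/55) + (1/10)(5/22) = 403/1100.

403/1100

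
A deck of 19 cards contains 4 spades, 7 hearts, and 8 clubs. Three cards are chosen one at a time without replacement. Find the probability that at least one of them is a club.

P(no clubs) = 11/19 × 10/18 × 9/17 = 990/5814 = 55/323.
P(at least one) = 1 − 55/323 = 268/323.

268/323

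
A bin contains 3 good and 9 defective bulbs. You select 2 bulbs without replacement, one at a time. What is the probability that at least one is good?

P(no good) = 9/12 × 8/11 = 72/132 = 6/11.
P(at least one) = 1 − 6/11 = 5/11.

5/11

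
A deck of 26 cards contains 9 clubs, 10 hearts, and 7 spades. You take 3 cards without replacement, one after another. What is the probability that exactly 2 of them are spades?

399/2600

One ordering (spades drawn first) has probability 7/26 × 6/25 × 19/24 = 798/15600 = 133/2600.
There are C(3,2) = 3 such orderings, each equally likely, so P = 3 × 133/2600 = 399/2600.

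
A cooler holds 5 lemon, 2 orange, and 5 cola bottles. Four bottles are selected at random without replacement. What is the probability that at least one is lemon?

P(no lemon) = 7/12 × 6/11 × 5/10 × 4/9 = 840/11880 = 7/99.
P(at least one) = 1 − 7/99 = 92/99.

92/99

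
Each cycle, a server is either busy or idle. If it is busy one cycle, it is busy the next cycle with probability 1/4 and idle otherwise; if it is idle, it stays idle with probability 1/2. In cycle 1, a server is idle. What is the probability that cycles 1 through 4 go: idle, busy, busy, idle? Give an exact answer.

3/32

Cycle 1 is given. For each transition, use the conditional probability from the current state:
P(busy | idle) = 1/2; P(busy | busy) = 1/4; P(idle | busy) = 3/4.
P = 1/2 × 1/4 × 3/4 = 3/32.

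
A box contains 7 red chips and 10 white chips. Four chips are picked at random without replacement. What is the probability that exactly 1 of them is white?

5/34

One ordering (white drawn first) has probability 10/17 × 7/16 × 6/15 × 5/14 = 2100/57120 = 5/136.
There are C(4,1) = 4 such orderings, each equally likely, so P = 4 × 5/136 = 5/34.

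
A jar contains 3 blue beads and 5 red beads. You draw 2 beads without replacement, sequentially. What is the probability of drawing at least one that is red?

P(no red) = 3/8 × 2/7 = 6/56 = 3/28.
P(at least one) = 1 − 3/28 = 25/28.

25/28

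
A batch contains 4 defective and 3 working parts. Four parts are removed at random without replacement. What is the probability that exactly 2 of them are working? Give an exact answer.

One ordering (working drawn first) has probability 3/7 × 2/6 × 4/5 × 3/4 = 72/840 = 3/35.
There are C(4,2) = 6 such orderings, each equally likely, so P = 6 × 3/35 = 18/35.

18/35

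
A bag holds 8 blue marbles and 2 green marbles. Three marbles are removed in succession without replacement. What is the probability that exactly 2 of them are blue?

7/15

One ordering (blue drawn first) has probability 8/10 × 7/9 × 2/8 = 112/720 = 7/45.
There are C(3,2) = 3 such orderings, each equally likely, so P = 3 × 7/45 = 7/15.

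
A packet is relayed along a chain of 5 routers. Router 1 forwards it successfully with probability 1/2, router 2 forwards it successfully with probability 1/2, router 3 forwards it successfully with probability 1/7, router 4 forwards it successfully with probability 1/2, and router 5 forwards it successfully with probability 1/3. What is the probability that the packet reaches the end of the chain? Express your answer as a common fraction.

1/168

The events are sequential, so multiply the conditional probabilities:
P = 1/2 × 1/2 × 1/7 × 1/2 × 1/3 = 1/168.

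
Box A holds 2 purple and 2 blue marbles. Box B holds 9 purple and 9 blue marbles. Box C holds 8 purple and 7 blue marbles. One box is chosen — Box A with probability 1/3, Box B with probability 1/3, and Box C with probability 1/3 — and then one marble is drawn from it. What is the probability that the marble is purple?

From Box A: P(purple) = 2/4.
From Box B: P(purple) = 9/18.
From Box C: P(purple) = 8/15.
Total probability = (1/3)(2/4) + (1/3)(9/18) + (1/3)(8/15) = 23/45.

23/45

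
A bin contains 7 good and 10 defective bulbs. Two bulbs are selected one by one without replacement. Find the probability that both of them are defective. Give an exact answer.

45/136

P(every draw is defective) = 10/17 × 9/16 = 90/272 = 45/136.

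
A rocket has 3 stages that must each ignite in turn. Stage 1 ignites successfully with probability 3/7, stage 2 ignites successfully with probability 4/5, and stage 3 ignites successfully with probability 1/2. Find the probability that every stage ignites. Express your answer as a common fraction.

Multiplying along the chain,
P = 3/7 × 4/5 × 1/2 = 12/70 = 6/35.

6/35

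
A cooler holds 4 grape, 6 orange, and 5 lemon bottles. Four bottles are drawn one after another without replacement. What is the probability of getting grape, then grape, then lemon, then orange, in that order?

Chain rule:
P = 4/15 × 3/14 × 5/13 × 6/12 = 360/32760 = 1/91.

1/91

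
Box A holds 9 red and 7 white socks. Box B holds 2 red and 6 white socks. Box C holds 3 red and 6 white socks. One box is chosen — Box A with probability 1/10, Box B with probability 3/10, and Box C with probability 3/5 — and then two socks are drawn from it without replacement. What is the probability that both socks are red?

127/1400

From Box A: P(both red) = (9/16)(8/15) = 3/10.
From Box B: P(both red) = (2/8)(1/7) = 1/28.
From Box C: P(both red) = (3/9)(2/8) = 1/12.
Total probability = (1/10)(3/10) + (3/10)(1/28) + (3/5)(1/12) = 127/1400.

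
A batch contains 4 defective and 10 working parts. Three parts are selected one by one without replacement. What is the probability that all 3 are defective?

P(every draw is defective) = 4/14 × 3/13 × 2/12 = 24/2184 = 1/91.

1/91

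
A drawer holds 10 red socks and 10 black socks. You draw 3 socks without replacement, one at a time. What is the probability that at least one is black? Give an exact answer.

17/19

P(no black) = 10/20 × 9/19 × 8/18 = 720/6840 = 2/19.
P(at least one) = 1 − 2/19 = 17/19.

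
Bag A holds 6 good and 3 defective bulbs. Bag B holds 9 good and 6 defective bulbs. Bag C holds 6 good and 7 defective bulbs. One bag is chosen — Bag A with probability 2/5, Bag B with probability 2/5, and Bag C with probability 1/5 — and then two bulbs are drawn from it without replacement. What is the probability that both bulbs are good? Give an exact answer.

2336/6825

From Bag A: P(both good) = (6/9)(5/8) = 5/12.
From Bag B: P(both good) = (9/15)(8/14) = 12/35.
From Bag C: P(both good) = (6/13)(5/12) = 5/26.
Total probability = (2/5)(5/12) + (2/5)(12/35) + (1/5)(5/26) = 2336/6825.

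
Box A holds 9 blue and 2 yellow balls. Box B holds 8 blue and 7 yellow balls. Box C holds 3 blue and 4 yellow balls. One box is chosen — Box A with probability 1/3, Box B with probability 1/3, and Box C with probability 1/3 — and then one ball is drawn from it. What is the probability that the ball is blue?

2056/3465

From Box A: P(blue) = 9/11.
From Box B: P(blue) = 8/15.
From Box C: P(blue) = 3/7.
Total probability = (1/3)(9/11) + (1/3)(8/15) + (1/3)(3/7) = 2056/3465.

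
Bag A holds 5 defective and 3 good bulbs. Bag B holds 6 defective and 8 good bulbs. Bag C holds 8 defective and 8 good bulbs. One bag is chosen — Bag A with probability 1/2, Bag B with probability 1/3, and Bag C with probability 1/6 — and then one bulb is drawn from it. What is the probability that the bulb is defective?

From Bag A: P(defective) = 5/8.
From Bag B: P(defective) = 6/14.
From Bag C: P(defective) = 8/16.
Total probability = (1/2)(5/8) + (1/3)(6/14) + (1/6)(8/16) = 181/336.

181/336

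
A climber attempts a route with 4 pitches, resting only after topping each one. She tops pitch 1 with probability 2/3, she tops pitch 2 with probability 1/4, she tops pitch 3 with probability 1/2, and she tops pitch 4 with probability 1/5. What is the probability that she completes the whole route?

Each stage is reached only if all earlier stages succeed, so
P = 2/3 × 1/4 × 1/2 × 1/5 = 2/120 = 1/60.

1/60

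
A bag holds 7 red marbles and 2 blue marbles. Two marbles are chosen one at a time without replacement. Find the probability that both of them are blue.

P = 2/9 × 1/8 = 2/72 = 1/36.

1/36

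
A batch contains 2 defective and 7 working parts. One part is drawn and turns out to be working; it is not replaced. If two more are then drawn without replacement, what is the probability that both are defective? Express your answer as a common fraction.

1/28

With the first part removed, 2 defective remain out of 8.
P = 2/8 × 1/7 = 2/56 = 1/28.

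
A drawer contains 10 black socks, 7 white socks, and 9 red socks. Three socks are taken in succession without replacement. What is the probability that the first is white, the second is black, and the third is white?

Multiply the probability of each draw given the previous ones:
P = 7/26 × 10/25 × 6/24 = 420/15600 = 7/260.

7/260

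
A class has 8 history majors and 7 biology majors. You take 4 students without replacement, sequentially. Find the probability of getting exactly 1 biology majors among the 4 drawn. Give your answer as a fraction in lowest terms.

One ordering (a biology major drawn first) has probability 7/15 × 8/14 × 7/13 × 6/12 = 2352/32760 = 14/195.
There are C(4,1) = 4 such orderings, each equally likely, so P = 4 × 14/195 = 56/195.

56/195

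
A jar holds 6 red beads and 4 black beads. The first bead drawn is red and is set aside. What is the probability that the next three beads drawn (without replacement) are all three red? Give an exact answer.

With the first bead removed, 5 red remain out of 9.
P = 5/9 × 4/8 × 3/7 = 60/504 = 5/42.

5/42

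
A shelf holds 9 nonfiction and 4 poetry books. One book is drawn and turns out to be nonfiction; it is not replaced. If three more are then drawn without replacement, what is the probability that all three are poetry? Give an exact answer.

After the first draw, 4 of the remaining 12 books are poetry.
P = 4/12 × 3/11 × 2/10 = 24/1320 = 1/55.

1/55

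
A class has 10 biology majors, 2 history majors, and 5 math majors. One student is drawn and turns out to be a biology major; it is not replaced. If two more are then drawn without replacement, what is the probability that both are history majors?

After the first draw, 2 of the remaining 16 students are history majors.
P = 2/16 × 1/15 = 2/240 = 1/120.

1/120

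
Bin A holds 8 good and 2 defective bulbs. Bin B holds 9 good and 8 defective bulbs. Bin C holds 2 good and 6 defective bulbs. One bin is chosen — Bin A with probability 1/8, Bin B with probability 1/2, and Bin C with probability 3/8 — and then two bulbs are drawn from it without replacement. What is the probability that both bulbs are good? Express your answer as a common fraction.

38303/171360

From Bin A: P(both good) = (8/10)(7/9) = 28/45.
From Bin B: P(both good) = (9/17)(8/16) = 9/34.
From Bin C: P(both good) = (2/8)(1/7) = 1/28.
Total probability = (1/8)(28/45) + (1/2)(9/34) + (3/8)(1/28) = 38303/171360.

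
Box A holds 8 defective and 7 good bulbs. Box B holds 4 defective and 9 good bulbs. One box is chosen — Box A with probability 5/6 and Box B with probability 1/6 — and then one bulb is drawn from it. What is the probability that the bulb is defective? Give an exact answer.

From Box A: P(defective) = 8/15.
From Box B: P(defective) = 4/13.
Total probability = (5/6)(8/15) + (1/6)(4/13) = 58/117.

58/117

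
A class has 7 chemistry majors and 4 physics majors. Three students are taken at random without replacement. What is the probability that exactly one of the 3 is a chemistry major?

One ordering (a chemistry major drawn first) has probability 7/11 × 4/10 × 3/9 = 84/990 = 14/165.
There are C(3,1) = 3 such orderings, each equally likely, so P = 3 × 14/165 = 14/55.

14/55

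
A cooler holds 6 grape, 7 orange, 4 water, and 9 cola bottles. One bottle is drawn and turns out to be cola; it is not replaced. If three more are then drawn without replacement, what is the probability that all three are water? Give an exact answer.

With the first bottle removed, 4 water remain out of 25.
P = 4/25 × 3/24 × 2/23 = 24/13800 = 1/575.

1/575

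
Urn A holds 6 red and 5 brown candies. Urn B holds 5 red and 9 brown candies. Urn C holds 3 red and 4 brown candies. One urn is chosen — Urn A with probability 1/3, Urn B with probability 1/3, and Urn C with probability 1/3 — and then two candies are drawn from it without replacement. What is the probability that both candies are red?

From Urn A: P(both red) = (6/11)(5/10) = 3/11.
From Urn B: P(both red) = (5/14)(4/13) = 10/91.
From Urn C: P(both red) = (3/7)(2/6) = 1/7.
Total probability = (1/3)(3/11) + (1/3)(10/91) + (1/3)(1/7) = 526/3003.

526/3003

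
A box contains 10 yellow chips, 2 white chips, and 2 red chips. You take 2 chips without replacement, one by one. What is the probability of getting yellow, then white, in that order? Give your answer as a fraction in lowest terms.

10/91

Each draw changes the counts, so multiply the conditional probabilities along the sequence:
P = 10/14 × 2/13 = 20/182 = 10/91.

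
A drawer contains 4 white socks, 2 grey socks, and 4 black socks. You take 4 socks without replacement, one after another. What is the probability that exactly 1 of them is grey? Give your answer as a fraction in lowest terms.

One ordering (grey drawn first) has probability 2/10 × 8/9 × 7/8 × 6/7 = 672/5040 = 2/15.
There are C(4,1) = 4 such orderings, each equally likely, so P = 4 × 2/15 = 8/15.

8/15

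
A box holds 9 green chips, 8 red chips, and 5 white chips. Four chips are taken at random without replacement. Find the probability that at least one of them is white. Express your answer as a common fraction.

P(no white) = 17/22 × 16/21 × 15/20 × 14/19 = 57120/175560 = 68/209.
P(at least one) = 1 − 68/209 = 141/209.

141/209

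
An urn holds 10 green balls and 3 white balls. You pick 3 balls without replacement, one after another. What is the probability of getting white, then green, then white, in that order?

5/143

Each draw changes the counts, so multiply the conditional probabilities along the sequence:
P = 3/13 × 10/12 × 2/11 = 60/1716 = 5/143.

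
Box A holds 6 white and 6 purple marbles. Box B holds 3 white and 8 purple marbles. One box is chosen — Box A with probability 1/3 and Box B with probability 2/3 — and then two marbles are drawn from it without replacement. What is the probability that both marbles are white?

From Box A: P(both white) = (6/12)(5/11) = 5/22.
From Box B: P(both white) = (3/11)(2/10) = 3/55.
Total probability = (1/3)(5/22) + (2/3)(3/55) = 37/330.

37/330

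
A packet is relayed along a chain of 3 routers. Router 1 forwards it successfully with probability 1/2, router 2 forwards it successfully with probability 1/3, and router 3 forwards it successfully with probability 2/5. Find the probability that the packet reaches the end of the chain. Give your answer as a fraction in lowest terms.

1/15

Multiplying along the chain,
P = 1/2 × 1/3 × 2/5 = 2/30 = 1/15.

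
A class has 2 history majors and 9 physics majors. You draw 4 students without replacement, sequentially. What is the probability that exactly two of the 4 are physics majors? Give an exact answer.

6/55

One ordering (physics majors drawn first) has probability 9/11 × 8/10 × 2/9 × 1/8 = 144/7920 = 1/55.
There are C(4,2) = 6 such orderings, each equally likely, so P = 6 × 1/55 = 6/55.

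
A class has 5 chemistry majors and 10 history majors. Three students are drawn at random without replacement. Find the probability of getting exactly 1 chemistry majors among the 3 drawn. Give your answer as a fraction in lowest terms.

45/91

One ordering (a chemistry major drawn first) has probability 5/15 × 10/14 × 9/13 = 450/2730 = 15/91.
There are C(3,1) = 3 such orderings, each equally likely, so P = 3 × 15/91 = 45/91.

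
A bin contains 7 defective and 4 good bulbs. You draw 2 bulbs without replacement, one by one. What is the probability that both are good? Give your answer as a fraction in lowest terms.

6/55

P(all good) = 4/11 × 3/10 = 12/110 = 6/55.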